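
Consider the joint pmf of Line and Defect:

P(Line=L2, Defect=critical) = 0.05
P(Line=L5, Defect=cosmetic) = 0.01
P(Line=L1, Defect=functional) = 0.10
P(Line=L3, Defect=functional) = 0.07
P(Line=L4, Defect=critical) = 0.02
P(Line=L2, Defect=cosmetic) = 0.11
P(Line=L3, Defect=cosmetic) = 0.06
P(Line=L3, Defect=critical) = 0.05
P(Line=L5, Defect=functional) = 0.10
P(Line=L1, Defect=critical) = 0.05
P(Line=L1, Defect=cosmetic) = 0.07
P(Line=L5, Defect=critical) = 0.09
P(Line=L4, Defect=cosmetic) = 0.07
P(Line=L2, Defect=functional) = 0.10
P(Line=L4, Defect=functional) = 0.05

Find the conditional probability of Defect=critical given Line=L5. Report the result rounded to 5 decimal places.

0.45000

P(Line=L5) = 0.01 + 0.10 + 0.09 = 0.20.
P(Defect=critical | Line=L5) = 0.09/0.20 = 0.45000.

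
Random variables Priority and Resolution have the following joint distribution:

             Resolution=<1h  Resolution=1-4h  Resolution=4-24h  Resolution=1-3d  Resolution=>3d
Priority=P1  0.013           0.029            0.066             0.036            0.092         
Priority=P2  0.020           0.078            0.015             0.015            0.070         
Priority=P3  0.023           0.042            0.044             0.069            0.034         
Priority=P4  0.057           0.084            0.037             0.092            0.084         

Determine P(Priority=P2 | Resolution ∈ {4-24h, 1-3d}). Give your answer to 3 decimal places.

0.080

P(Resolution=4-24h) = 0.066 + 0.015 + 0.044 + 0.037 = 0.162.
P(Resolution=1-3d) = 0.036 + 0.015 + 0.069 + 0.092 = 0.212.
P(Resolution ∈ {4-24h, 1-3d}) = 0.162 + 0.212 = 0.374; P(Priority=P2, Resolution ∈ {4-24h, 1-3d}) = 0.015 + 0.015 = 0.030.
P(Priority=P2 | Resolution ∈ {4-24h, 1-3d}) = 0.030/0.374 = 0.080.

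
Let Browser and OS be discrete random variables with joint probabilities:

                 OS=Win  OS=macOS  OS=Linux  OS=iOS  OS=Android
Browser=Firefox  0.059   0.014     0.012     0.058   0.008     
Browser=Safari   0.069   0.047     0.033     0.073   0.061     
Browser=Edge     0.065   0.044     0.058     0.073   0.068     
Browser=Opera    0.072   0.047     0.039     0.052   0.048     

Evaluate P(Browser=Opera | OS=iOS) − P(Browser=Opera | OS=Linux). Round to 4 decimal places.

P(OS=iOS) = 0.058 + 0.073 + 0.073 + 0.052 = 0.256; P(Browser=Opera | OS=iOS) = 0.052/0.256 = 0.20313.
P(OS=Linux) = 0.012 + 0.033 + 0.058 + 0.039 = 0.142; P(Browser=Opera | OS=Linux) = 0.039/0.142 = 0.27465.
Difference = -0.0715.

-0.0715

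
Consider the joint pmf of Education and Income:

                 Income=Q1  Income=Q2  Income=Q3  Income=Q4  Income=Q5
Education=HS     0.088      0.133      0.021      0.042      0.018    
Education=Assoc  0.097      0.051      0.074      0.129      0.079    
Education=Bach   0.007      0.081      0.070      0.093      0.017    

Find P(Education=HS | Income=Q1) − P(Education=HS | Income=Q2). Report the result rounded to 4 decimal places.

P(Income=Q1) = 0.088 + 0.097 + 0.007 = 0.192; P(Education=HS | Income=Q1) = 0.088/0.192 = 0.45833.
P(Income=Q2) = 0.133 + 0.051 + 0.081 = 0.265; P(Education=HS | Income=Q2) = 0.133/0.265 = 0.50189.
Difference = -0.0436.

-0.0436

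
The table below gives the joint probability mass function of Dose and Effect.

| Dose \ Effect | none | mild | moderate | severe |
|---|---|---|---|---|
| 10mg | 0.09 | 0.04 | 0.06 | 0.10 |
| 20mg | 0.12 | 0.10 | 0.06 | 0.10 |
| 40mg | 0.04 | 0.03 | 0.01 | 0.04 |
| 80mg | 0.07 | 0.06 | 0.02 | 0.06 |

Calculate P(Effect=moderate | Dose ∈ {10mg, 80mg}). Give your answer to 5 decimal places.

P(Dose=10mg) = 0.09 + 0.04 + 0.06 + 0.10 = 0.29.
P(Dose=80mg) = 0.07 + 0.06 + 0.02 + 0.06 = 0.21.
P(Dose ∈ {10mg, 80mg}) = 0.29 + 0.21 = 0.50; P(Effect=moderate, Dose ∈ {10mg, 80mg}) = 0.06 + 0.02 = 0.08.
P(Effect=moderate | Dose ∈ {10mg, 80mg}) = 0.08/0.50 = 0.16000.

0.16000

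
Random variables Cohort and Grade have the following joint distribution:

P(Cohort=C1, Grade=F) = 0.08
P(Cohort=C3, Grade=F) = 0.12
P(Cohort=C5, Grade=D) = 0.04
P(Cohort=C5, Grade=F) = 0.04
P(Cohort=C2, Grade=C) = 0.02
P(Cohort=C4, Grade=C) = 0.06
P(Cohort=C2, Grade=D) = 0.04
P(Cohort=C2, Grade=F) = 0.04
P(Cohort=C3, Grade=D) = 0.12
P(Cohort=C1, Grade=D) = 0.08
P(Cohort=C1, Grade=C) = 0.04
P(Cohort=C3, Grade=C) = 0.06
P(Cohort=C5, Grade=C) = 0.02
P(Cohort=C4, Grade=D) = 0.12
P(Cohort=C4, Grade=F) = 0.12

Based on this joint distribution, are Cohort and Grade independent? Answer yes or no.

Every cell satisfies P(Cohort,Grade) = P(Cohort)·P(Grade). For instance P(Cohort=C1) = 0.20, P(Grade=F) = 0.40, and 0.20×0.40 = 0.08 matches the joint entry. So Cohort and Grade are independent.

yes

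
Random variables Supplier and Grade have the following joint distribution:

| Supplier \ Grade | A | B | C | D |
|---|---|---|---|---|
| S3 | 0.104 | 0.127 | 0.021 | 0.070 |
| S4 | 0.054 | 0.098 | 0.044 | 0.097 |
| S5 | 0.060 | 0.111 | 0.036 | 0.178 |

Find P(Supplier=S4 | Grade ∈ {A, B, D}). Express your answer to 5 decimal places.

0.27697

P(Grade=A) = 0.104 + 0.054 + 0.060 = 0.218.
P(Grade=B) = 0.127 + 0.098 + 0.111 = 0.336.
P(Grade=D) = 0.070 + 0.097 + 0.178 = 0.345.
P(Grade ∈ {A, B, D}) = 0.218 + 0.336 + 0.345 = 0.899; P(Supplier=S4, Grade ∈ {A, B, D}) = 0.054 + 0.098 + 0.097 = 0.249.
P(Supplier=S4 | Grade ∈ {A, B, D}) = 0.249/0.899 = 0.27697.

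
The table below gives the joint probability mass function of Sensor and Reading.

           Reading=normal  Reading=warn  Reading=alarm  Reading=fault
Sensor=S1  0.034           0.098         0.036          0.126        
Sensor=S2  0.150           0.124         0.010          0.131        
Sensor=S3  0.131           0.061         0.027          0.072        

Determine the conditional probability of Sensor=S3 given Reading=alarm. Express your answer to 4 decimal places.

P(Reading=alarm) = 0.036 + 0.010 + 0.027 = 0.073.
P(Sensor=S3 | Reading=alarm) = 0.027/0.073 = 0.3699.

0.3699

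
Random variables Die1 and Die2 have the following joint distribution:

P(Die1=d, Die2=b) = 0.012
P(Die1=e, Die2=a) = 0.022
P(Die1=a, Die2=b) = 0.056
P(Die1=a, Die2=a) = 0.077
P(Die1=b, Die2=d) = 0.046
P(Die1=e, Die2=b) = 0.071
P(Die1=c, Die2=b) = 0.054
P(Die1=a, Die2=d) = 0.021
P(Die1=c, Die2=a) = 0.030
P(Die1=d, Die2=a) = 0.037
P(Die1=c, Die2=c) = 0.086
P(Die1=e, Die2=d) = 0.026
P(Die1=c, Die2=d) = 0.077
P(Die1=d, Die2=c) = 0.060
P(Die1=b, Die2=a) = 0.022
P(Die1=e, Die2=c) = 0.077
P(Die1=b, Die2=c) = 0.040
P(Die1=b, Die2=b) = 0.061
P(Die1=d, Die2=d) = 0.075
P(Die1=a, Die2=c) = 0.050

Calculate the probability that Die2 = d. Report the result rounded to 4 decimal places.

P(Die2=d) = 0.021 + 0.046 + 0.077 + 0.075 + 0.026 = 0.245.

0.2450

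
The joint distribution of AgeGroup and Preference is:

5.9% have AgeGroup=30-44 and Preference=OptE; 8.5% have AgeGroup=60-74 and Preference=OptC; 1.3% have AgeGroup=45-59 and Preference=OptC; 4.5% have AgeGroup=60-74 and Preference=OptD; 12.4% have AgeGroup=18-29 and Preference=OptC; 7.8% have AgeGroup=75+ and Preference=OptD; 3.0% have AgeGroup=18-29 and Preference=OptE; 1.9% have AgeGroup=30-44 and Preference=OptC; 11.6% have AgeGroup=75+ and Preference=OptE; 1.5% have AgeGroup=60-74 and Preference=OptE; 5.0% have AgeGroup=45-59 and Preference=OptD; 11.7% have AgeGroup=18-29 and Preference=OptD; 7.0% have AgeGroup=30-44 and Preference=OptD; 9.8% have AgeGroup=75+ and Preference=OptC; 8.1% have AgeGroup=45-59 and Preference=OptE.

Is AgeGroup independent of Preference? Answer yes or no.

P(AgeGroup=18-29) = 0.271 and P(Preference=OptE) = 0.301, so their product is 0.08157, but P(AgeGroup=18-29, Preference=OptE) = 0.030. Since these differ, AgeGroup and Preference are not independent.

no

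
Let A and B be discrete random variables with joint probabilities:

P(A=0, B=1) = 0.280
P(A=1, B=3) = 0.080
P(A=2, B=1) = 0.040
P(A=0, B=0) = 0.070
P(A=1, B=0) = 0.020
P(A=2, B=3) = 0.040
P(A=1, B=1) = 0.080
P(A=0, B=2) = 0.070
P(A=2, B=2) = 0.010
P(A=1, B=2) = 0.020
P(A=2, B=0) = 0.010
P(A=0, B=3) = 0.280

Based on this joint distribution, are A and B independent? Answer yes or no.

Every cell satisfies P(A,B) = P(A)·P(B). For instance P(A=1) = 0.200, P(B=1) = 0.400, and 0.200×0.400 = 0.080 matches the joint entry. So A and B are independent.

yes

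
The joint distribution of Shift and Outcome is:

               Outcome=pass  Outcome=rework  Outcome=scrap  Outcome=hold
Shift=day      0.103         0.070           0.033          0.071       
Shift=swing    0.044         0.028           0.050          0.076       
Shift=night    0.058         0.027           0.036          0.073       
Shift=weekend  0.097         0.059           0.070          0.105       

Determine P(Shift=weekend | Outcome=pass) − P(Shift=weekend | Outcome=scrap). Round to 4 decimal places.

P(Outcome=pass) = 0.103 + 0.044 + 0.058 + 0.097 = 0.302; P(Shift=weekend | Outcome=pass) = 0.097/0.302 = 0.32119.
P(Outcome=scrap) = 0.033 + 0.050 + 0.036 + 0.070 = 0.189; P(Shift=weekend | Outcome=scrap) = 0.070/0.189 = 0.37037.
Difference = -0.0492.

-0.0492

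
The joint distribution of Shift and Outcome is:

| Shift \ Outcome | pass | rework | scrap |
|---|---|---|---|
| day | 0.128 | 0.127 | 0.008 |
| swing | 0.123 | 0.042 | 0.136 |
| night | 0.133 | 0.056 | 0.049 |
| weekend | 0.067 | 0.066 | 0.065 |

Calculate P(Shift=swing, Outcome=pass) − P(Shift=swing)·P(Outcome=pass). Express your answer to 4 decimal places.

P(Shift=swing) = 0.123 + 0.042 + 0.136 = 0.301.
P(Outcome=pass) = 0.128 + 0.123 + 0.133 + 0.067 = 0.451.
P(Shift=swing, Outcome=pass) − P(Shift=swing)P(Outcome=pass) = 0.123 − 0.301×0.451 = -0.0128.

-0.0128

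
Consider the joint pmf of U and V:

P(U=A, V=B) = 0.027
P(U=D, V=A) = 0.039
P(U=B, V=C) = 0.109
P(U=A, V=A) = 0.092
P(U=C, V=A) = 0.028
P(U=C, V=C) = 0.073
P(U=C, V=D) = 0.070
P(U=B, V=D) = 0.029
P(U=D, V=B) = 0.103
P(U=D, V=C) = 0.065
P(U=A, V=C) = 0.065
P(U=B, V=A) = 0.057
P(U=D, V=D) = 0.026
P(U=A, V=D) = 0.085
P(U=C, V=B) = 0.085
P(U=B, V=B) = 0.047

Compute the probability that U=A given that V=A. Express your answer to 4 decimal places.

P(V=A) = 0.092 + 0.057 + 0.028 + 0.039 = 0.216.
P(U=A | V=A) = 0.092/0.216 = 0.4259.

0.4259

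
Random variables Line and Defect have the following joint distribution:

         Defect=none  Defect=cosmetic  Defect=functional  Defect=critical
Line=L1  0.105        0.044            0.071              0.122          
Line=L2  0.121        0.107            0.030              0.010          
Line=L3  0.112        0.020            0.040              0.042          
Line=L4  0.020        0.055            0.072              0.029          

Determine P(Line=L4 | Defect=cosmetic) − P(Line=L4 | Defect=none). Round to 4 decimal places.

0.1875

P(Defect=cosmetic) = 0.044 + 0.107 + 0.020 + 0.055 = 0.226; P(Line=L4 | Defect=cosmetic) = 0.055/0.226 = 0.24336.
P(Defect=none) = 0.105 + 0.121 + 0.112 + 0.020 = 0.358; P(Line=L4 | Defect=none) = 0.020/0.358 = 0.05587.
Difference = 0.1875.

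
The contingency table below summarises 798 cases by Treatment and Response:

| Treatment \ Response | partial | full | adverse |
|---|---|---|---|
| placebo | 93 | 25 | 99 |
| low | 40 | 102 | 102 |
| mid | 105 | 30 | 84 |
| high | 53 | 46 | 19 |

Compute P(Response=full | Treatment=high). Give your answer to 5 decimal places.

Total with Treatment=high: 53 + 46 + 19 = 118.
P(Response=full | Treatment=high) = 46/118 = 0.38983.

0.38983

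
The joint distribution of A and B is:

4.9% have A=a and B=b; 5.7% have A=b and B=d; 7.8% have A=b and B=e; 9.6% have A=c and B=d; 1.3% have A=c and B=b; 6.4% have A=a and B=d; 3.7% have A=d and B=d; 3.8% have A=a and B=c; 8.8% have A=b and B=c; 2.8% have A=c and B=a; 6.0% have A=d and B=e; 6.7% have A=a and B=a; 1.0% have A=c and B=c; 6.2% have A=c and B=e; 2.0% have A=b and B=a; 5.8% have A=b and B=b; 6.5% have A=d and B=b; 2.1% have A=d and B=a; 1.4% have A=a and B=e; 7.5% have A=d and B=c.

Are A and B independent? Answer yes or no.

P(A=c) = 0.209 and P(B=d) = 0.254, so their product is 0.05309, but P(A=c, B=d) = 0.096. Since these differ, A and B are not independent.

no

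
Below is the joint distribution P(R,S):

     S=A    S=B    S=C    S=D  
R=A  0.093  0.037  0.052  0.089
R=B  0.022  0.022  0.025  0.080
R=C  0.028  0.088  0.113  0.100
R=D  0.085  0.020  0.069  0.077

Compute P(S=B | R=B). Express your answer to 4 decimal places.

0.1477

P(R=B) = 0.022 + 0.022 + 0.025 + 0.080 = 0.149.
P(S=B | R=B) = 0.022/0.149 = 0.1477.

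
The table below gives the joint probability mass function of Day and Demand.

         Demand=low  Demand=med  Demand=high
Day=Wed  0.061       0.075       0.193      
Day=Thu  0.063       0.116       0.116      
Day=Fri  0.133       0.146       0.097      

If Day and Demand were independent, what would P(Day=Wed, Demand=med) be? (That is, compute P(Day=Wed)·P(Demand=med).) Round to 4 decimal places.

P(Day=Wed) = 0.061 + 0.075 + 0.193 = 0.329.
P(Demand=med) = 0.075 + 0.116 + 0.146 = 0.337.
Product: 0.329 × 0.337 = 0.1109.

0.1109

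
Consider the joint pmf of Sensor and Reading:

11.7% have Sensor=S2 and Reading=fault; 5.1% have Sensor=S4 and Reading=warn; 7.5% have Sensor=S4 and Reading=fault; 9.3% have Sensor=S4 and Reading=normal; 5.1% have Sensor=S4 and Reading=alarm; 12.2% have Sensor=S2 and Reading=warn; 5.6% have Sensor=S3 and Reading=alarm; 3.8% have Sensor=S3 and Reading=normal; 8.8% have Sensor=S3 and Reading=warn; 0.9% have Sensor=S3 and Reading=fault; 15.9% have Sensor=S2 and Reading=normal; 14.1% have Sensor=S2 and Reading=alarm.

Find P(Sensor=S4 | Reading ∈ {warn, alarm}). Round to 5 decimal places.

P(Reading=warn) = 0.122 + 0.088 + 0.051 = 0.261.
P(Reading=alarm) = 0.141 + 0.056 + 0.051 = 0.248.
P(Reading ∈ {warn, alarm}) = 0.261 + 0.248 = 0.509; P(Sensor=S4, Reading ∈ {warn, alarm}) = 0.051 + 0.051 = 0.102.
P(Sensor=S4 | Reading ∈ {warn, alarm}) = 0.102/0.509 = 0.20039.

0.20039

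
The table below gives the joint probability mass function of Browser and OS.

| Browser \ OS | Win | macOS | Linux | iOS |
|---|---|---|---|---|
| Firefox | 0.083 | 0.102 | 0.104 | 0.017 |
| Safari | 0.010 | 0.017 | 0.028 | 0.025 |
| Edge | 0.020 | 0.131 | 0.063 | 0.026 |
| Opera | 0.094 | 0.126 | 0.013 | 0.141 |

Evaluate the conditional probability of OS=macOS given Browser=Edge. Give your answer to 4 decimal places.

0.5458

P(Browser=Edge) = 0.020 + 0.131 + 0.063 + 0.026 = 0.240.
P(OS=macOS | Browser=Edge) = 0.131/0.240 = 0.5458.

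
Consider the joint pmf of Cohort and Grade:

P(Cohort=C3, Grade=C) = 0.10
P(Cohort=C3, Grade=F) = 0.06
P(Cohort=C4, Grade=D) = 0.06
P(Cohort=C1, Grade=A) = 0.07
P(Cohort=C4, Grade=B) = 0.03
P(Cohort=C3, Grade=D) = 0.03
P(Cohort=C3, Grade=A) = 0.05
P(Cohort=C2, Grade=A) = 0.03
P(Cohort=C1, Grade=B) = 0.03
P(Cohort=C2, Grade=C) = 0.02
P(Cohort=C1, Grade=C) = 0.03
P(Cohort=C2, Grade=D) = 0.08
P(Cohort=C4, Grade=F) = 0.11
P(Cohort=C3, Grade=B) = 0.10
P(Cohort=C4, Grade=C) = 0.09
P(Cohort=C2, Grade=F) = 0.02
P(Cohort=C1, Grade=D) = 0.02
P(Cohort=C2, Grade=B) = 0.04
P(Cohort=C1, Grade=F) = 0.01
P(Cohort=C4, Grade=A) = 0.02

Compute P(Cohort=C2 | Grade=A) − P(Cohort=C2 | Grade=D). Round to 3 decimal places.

-0.245

P(Grade=A) = 0.07 + 0.03 + 0.05 + 0.02 = 0.17; P(Cohort=C2 | Grade=A) = 0.03/0.17 = 0.1765.
P(Grade=D) = 0.02 + 0.08 + 0.03 + 0.06 = 0.19; P(Cohort=C2 | Grade=D) = 0.08/0.19 = 0.4211.
Difference = -0.245.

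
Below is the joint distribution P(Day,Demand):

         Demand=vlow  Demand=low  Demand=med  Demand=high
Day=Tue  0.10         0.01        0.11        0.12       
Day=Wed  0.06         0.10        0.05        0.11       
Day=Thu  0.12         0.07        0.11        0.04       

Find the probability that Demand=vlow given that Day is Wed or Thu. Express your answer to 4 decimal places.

0.2727

P(Day=Wed) = 0.06 + 0.10 + 0.05 + 0.11 = 0.32.
P(Day=Thu) = 0.12 + 0.07 + 0.11 + 0.04 = 0.34.
P(Day ∈ {Wed, Thu}) = 0.32 + 0.34 = 0.66; P(Demand=vlow, Day ∈ {Wed, Thu}) = 0.06 + 0.12 = 0.18.
P(Demand=vlow | Day ∈ {Wed, Thu}) = 0.18/0.66 = 0.2727.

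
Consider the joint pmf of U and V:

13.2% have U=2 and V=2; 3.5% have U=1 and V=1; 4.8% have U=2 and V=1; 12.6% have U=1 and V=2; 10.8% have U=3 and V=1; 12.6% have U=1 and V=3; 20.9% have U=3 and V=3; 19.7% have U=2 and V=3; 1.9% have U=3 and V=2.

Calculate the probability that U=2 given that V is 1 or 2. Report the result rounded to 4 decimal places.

P(V=1) = 0.035 + 0.048 + 0.108 = 0.191.
P(V=2) = 0.126 + 0.132 + 0.019 = 0.277.
P(V ∈ {1, 2}) = 0.191 + 0.277 = 0.468; P(U=2, V ∈ {1, 2}) = 0.048 + 0.132 = 0.180.
P(U=2 | V ∈ {1, 2}) = 0.180/0.468 = 0.3846.

0.3846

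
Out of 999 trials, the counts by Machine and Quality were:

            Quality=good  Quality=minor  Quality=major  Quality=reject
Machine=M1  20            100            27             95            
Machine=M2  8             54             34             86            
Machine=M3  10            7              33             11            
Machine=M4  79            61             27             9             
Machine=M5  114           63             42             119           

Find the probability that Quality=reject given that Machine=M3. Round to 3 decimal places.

Total with Machine=M3: 10 + 7 + 33 + 11 = 61.
P(Quality=reject | Machine=M3) = 11/61 = 0.180.

0.180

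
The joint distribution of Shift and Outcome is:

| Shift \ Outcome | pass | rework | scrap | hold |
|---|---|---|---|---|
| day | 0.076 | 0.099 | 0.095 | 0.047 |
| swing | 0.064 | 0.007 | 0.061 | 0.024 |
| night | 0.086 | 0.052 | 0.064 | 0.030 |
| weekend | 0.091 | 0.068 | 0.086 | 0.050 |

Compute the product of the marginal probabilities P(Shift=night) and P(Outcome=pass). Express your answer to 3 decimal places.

P(Shift=night) = 0.086 + 0.052 + 0.064 + 0.030 = 0.232.
P(Outcome=pass) = 0.076 + 0.064 + 0.086 + 0.091 = 0.317.
Product: 0.232 × 0.317 = 0.074.

0.074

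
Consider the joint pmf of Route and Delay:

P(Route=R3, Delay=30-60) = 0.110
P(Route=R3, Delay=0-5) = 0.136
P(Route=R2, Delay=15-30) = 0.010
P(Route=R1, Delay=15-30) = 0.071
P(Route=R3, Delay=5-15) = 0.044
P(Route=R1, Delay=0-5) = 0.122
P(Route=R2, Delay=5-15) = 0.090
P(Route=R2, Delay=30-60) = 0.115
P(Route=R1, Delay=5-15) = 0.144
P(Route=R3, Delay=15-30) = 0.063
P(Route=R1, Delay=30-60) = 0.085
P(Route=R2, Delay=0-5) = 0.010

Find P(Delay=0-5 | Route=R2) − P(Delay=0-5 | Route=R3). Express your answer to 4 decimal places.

P(Route=R2) = 0.010 + 0.090 + 0.010 + 0.115 = 0.225; P(Delay=0-5 | Route=R2) = 0.010/0.225 = 0.04444.
P(Route=R3) = 0.136 + 0.044 + 0.063 + 0.110 = 0.353; P(Delay=0-5 | Route=R3) = 0.136/0.353 = 0.38527.
Difference = -0.3408.

-0.3408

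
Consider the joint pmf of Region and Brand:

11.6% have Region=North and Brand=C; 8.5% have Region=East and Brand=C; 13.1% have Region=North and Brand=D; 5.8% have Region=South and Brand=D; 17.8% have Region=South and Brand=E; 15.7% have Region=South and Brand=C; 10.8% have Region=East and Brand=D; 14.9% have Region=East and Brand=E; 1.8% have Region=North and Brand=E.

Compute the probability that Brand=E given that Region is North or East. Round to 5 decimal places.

P(Region=North) = 0.116 + 0.131 + 0.018 = 0.265.
P(Region=East) = 0.085 + 0.108 + 0.149 = 0.342.
P(Region ∈ {North, East}) = 0.265 + 0.342 = 0.607; P(Brand=E, Region ∈ {North, East}) = 0.018 + 0.149 = 0.167.
P(Brand=E | Region ∈ {North, East}) = 0.167/0.607 = 0.27512.

0.27512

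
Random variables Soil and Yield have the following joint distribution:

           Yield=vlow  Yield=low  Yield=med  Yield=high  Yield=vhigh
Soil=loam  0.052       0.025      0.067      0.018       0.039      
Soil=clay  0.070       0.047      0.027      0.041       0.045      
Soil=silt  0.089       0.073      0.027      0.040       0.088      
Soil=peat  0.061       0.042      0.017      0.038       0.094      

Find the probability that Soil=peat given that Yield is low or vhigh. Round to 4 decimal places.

0.3002

P(Yield=low) = 0.025 + 0.047 + 0.073 + 0.042 = 0.187.
P(Yield=vhigh) = 0.039 + 0.045 + 0.088 + 0.094 = 0.266.
P(Yield ∈ {low, vhigh}) = 0.187 + 0.266 = 0.453; P(Soil=peat, Yield ∈ {low, vhigh}) = 0.042 + 0.094 = 0.136.
P(Soil=peat | Yield ∈ {low, vhigh}) = 0.136/0.453 = 0.3002.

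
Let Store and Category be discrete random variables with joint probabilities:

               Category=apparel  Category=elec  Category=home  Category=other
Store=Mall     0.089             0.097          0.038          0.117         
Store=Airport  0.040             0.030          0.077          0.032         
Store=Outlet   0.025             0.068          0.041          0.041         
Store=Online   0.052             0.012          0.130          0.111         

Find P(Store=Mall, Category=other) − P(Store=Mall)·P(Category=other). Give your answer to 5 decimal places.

0.01436

P(Store=Mall) = 0.089 + 0.097 + 0.038 + 0.117 = 0.341.
P(Category=other) = 0.117 + 0.032 + 0.041 + 0.111 = 0.301.
P(Store=Mall, Category=other) − P(Store=Mall)P(Category=other) = 0.117 − 0.341×0.301 = 0.01436.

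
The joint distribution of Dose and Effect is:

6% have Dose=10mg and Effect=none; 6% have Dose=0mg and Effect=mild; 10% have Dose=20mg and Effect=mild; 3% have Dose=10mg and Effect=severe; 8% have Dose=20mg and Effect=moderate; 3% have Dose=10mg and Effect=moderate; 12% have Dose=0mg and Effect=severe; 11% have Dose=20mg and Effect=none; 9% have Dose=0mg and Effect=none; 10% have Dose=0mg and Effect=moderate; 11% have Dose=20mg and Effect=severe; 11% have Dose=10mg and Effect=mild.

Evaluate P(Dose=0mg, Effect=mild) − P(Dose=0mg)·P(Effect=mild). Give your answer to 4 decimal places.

-0.0399

P(Dose=0mg) = 0.09 + 0.06 + 0.10 + 0.12 = 0.37.
P(Effect=mild) = 0.06 + 0.11 + 0.10 = 0.27.
P(Dose=0mg, Effect=mild) − P(Dose=0mg)P(Effect=mild) = 0.06 − 0.37×0.27 = -0.0399.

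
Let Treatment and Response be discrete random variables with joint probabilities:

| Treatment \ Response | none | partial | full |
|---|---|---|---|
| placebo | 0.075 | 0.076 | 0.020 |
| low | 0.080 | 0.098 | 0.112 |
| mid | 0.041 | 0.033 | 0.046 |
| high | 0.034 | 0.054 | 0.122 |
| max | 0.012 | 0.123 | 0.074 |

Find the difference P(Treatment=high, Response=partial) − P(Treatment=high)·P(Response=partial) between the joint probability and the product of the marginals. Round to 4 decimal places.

-0.0266

P(Treatment=high) = 0.034 + 0.054 + 0.122 = 0.210.
P(Response=partial) = 0.076 + 0.098 + 0.033 + 0.054 + 0.123 = 0.384.
P(Treatment=high, Response=partial) − P(Treatment=high)P(Response=partial) = 0.054 − 0.210×0.384 = -0.0266.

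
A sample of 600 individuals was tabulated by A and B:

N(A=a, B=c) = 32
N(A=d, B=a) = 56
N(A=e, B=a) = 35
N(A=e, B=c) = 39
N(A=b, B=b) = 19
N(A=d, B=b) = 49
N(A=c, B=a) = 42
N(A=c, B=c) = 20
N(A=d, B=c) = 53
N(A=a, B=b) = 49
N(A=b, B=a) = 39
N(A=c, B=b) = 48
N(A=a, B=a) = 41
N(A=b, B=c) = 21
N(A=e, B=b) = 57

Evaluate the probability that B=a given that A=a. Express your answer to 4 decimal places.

Total with A=a: 41 + 49 + 32 = 122.
P(B=a | A=a) = 41/122 = 0.3361.

0.3361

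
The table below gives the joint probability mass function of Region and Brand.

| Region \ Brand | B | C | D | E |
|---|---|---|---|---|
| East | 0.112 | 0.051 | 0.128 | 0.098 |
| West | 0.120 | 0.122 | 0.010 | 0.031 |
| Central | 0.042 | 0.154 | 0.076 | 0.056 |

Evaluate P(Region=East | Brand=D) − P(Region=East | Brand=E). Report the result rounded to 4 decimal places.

P(Brand=D) = 0.128 + 0.010 + 0.076 = 0.214; P(Region=East | Brand=D) = 0.128/0.214 = 0.59813.
P(Brand=E) = 0.098 + 0.031 + 0.056 = 0.185; P(Region=East | Brand=E) = 0.098/0.185 = 0.52973.
Difference = 0.0684.

0.0684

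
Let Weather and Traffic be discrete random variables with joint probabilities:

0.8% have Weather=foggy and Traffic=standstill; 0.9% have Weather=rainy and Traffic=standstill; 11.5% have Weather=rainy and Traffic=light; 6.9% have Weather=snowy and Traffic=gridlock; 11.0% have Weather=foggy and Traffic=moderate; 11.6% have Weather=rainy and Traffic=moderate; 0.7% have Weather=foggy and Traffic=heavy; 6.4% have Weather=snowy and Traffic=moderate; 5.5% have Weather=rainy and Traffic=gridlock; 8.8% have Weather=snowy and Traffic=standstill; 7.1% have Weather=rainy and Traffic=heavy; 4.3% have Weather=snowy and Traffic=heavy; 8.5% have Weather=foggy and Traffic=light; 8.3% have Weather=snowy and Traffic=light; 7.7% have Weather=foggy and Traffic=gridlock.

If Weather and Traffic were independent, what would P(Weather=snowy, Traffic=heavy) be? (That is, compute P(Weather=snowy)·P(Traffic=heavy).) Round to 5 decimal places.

0.04199

P(Weather=snowy) = 0.083 + 0.064 + 0.043 + 0.069 + 0.088 = 0.347.
P(Traffic=heavy) = 0.071 + 0.043 + 0.007 = 0.121.
Product: 0.347 × 0.121 = 0.04199.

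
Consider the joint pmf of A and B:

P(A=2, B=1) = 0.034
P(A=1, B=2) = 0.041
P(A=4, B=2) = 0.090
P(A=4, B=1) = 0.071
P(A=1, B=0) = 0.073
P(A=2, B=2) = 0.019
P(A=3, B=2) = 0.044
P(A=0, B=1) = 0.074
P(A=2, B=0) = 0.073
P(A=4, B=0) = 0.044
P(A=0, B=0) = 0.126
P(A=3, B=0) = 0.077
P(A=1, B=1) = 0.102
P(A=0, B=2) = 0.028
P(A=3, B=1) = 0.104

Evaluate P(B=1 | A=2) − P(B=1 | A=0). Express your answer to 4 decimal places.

P(A=2) = 0.073 + 0.034 + 0.019 = 0.126; P(B=1 | A=2) = 0.034/0.126 = 0.26984.
P(A=0) = 0.126 + 0.074 + 0.028 = 0.228; P(B=1 | A=0) = 0.074/0.228 = 0.32456.
Difference = -0.0547.

-0.0547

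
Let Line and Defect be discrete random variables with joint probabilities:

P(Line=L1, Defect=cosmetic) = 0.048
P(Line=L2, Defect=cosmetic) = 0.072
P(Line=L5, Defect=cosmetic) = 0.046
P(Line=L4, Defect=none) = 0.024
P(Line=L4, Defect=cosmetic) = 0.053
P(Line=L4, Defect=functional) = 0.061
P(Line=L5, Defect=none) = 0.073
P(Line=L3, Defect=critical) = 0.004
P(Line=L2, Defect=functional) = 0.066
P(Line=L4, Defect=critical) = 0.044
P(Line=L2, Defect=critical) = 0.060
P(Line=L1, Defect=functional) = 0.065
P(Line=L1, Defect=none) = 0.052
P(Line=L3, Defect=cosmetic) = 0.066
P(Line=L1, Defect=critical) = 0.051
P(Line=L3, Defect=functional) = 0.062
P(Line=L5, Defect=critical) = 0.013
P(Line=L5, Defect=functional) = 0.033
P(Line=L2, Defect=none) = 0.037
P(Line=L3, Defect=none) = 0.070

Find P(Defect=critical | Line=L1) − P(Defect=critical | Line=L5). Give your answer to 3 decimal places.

P(Line=L1) = 0.052 + 0.048 + 0.065 + 0.051 = 0.216; P(Defect=critical | Line=L1) = 0.051/0.216 = 0.2361.
P(Line=L5) = 0.073 + 0.046 + 0.033 + 0.013 = 0.165; P(Defect=critical | Line=L5) = 0.013/0.165 = 0.0788.
Difference = 0.157.

0.157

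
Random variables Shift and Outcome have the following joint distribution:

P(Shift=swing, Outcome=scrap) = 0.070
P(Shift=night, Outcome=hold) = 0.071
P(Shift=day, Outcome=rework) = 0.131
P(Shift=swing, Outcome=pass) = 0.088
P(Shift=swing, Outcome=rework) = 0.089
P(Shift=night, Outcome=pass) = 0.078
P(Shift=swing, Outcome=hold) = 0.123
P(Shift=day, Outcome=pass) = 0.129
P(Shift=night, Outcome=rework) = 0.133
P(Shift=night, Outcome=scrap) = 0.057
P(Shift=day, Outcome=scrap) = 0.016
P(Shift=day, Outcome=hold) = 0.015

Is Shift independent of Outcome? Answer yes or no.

no

P(Shift=day) = 0.291 and P(Outcome=hold) = 0.209, so their product is 0.06082, but P(Shift=day, Outcome=hold) = 0.015. Since these differ, Shift and Outcome are not independent.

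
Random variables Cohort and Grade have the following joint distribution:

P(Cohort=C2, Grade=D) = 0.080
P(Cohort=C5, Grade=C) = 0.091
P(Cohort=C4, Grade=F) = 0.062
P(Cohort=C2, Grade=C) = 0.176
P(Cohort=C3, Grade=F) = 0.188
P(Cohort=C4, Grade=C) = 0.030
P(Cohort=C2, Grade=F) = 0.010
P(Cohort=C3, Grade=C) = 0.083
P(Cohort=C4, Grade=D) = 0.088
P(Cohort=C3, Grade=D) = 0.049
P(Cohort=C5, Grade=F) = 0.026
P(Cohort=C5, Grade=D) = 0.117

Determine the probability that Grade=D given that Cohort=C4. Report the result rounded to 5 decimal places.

P(Cohort=C4) = 0.030 + 0.088 + 0.062 = 0.180.
P(Grade=D | Cohort=C4) = 0.088/0.180 = 0.48889.

0.48889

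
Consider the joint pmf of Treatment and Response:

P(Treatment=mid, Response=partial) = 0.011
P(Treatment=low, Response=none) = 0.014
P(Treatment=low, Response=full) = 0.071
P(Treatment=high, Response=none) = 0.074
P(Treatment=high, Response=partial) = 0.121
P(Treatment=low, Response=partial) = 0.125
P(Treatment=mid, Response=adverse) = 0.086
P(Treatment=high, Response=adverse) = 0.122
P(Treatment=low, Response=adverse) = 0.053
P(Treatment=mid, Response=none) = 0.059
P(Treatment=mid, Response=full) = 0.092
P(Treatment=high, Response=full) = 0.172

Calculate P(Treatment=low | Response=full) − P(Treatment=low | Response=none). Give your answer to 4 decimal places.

0.1167

P(Response=full) = 0.071 + 0.092 + 0.172 = 0.335; P(Treatment=low | Response=full) = 0.071/0.335 = 0.21194.
P(Response=none) = 0.014 + 0.059 + 0.074 = 0.147; P(Treatment=low | Response=none) = 0.014/0.147 = 0.09524.
Difference = 0.1167.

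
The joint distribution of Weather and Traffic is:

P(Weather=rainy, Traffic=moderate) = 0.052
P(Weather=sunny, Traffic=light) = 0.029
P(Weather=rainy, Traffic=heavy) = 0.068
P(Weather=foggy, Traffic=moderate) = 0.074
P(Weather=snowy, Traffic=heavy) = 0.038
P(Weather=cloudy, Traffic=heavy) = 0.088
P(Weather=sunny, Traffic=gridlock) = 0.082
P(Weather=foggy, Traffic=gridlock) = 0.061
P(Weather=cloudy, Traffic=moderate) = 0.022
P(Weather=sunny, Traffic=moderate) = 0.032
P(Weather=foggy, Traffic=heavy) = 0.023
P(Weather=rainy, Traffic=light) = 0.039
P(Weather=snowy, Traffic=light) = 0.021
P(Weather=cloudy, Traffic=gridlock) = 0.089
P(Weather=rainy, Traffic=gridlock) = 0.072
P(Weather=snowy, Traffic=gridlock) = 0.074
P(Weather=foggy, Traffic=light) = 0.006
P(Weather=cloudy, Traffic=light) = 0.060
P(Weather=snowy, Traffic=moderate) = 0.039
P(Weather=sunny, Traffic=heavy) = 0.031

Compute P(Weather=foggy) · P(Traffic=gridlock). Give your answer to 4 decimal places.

P(Weather=foggy) = 0.006 + 0.074 + 0.023 + 0.061 = 0.164.
P(Traffic=gridlock) = 0.082 + 0.089 + 0.072 + 0.074 + 0.061 = 0.378.
Product: 0.164 × 0.378 = 0.0620.

0.0620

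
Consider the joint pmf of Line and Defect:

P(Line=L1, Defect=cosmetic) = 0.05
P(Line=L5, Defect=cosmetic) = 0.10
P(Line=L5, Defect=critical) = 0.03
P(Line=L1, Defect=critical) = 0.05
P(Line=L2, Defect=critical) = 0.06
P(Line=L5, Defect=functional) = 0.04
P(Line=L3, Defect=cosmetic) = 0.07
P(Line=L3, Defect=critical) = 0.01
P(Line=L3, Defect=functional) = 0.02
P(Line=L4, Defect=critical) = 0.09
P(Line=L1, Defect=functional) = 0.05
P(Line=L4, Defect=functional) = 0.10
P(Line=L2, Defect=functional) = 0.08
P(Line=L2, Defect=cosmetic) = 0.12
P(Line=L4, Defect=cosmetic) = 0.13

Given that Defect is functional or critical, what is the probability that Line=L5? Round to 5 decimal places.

0.13208

P(Defect=functional) = 0.05 + 0.08 + 0.02 + 0.10 + 0.04 = 0.29.
P(Defect=critical) = 0.05 + 0.06 + 0.01 + 0.09 + 0.03 = 0.24.
P(Defect ∈ {functional, critical}) = 0.29 + 0.24 = 0.53; P(Line=L5, Defect ∈ {functional, critical}) = 0.04 + 0.03 = 0.07.
P(Line=L5 | Defect ∈ {functional, critical}) = 0.07/0.53 = 0.13208.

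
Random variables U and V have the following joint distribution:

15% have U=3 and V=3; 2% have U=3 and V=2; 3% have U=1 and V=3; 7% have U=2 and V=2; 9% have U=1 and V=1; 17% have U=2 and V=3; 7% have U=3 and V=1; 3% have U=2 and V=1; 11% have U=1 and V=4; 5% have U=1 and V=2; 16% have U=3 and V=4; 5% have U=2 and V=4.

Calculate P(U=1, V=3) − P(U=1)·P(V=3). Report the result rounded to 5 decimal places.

-0.06800

P(U=1) = 0.09 + 0.05 + 0.03 + 0.11 = 0.28.
P(V=3) = 0.03 + 0.17 + 0.15 = 0.35.
P(U=1, V=3) − P(U=1)P(V=3) = 0.03 − 0.28×0.35 = -0.06800.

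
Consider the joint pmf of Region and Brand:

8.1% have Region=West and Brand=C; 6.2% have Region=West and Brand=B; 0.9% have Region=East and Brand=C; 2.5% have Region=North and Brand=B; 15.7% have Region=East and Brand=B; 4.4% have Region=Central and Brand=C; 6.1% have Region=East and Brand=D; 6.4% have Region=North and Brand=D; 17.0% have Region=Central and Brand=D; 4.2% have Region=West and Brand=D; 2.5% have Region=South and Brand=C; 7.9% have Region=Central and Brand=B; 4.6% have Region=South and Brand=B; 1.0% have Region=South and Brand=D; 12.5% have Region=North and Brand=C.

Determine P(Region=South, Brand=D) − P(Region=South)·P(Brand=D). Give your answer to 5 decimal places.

-0.01811

P(Region=South) = 0.046 + 0.025 + 0.010 = 0.081.
P(Brand=D) = 0.064 + 0.010 + 0.061 + 0.042 + 0.170 = 0.347.
P(Region=South, Brand=D) − P(Region=South)P(Brand=D) = 0.010 − 0.081×0.347 = -0.01811.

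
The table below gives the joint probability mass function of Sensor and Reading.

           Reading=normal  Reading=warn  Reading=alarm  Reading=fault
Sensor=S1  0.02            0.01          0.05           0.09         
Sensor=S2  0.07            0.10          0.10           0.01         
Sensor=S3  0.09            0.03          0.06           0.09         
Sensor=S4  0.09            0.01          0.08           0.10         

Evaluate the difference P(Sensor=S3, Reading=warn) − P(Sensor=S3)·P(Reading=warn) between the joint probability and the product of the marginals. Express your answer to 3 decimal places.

P(Sensor=S3) = 0.09 + 0.03 + 0.06 + 0.09 = 0.27.
P(Reading=warn) = 0.01 + 0.10 + 0.03 + 0.01 = 0.15.
P(Sensor=S3, Reading=warn) − P(Sensor=S3)P(Reading=warn) = 0.03 − 0.27×0.15 = -0.011.

-0.011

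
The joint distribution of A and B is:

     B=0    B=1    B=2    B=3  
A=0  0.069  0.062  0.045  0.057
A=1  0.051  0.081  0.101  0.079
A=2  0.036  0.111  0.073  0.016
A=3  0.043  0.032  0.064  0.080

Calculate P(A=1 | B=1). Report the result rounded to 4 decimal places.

0.2832

P(B=1) = 0.062 + 0.081 + 0.111 + 0.032 = 0.286.
P(A=1 | B=1) = 0.081/0.286 = 0.2832.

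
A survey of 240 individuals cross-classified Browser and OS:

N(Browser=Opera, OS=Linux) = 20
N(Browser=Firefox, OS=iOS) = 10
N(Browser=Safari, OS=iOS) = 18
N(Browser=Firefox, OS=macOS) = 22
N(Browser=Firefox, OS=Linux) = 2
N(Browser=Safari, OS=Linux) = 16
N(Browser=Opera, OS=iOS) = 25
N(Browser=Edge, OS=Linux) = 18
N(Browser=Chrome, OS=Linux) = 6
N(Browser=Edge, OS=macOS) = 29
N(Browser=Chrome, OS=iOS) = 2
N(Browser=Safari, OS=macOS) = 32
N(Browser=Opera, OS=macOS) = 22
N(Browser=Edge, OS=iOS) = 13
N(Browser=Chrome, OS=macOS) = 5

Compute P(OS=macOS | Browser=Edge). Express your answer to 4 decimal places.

0.4833

Total with Browser=Edge: 29 + 18 + 13 = 60.
P(OS=macOS | Browser=Edge) = 29/60 = 0.4833.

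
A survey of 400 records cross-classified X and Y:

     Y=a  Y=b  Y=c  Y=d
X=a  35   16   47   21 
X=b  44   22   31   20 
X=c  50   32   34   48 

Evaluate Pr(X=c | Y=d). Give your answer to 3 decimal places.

Total with Y=d: 21 + 20 + 48 = 89.
P(X=c | Y=d) = 48/89 = 0.539.

0.539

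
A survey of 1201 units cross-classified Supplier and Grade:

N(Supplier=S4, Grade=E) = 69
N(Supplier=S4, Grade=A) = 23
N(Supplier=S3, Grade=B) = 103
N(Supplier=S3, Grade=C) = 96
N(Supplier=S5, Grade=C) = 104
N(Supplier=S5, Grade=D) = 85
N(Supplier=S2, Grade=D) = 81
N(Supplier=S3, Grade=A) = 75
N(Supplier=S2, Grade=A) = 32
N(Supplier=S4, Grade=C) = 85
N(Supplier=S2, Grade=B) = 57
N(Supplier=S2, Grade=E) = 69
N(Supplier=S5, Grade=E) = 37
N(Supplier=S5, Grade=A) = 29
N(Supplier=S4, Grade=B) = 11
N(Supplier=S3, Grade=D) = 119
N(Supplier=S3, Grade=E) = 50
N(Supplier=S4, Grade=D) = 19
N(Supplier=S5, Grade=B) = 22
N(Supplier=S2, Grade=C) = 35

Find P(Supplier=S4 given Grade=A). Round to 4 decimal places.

Total with Grade=A: 32 + 75 + 23 + 29 = 159.
P(Supplier=S4 | Grade=A) = 23/159 = 0.1447.

0.1447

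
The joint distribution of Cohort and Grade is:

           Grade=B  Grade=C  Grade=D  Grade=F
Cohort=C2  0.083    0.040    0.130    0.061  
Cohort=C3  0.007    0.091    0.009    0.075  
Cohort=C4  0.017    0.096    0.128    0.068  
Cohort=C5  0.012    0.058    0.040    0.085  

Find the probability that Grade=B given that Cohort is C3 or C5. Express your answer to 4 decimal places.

0.0504

P(Cohort=C3) = 0.007 + 0.091 + 0.009 + 0.075 = 0.182.
P(Cohort=C5) = 0.012 + 0.058 + 0.040 + 0.085 = 0.195.
P(Cohort ∈ {C3, C5}) = 0.182 + 0.195 = 0.377; P(Grade=B, Cohort ∈ {C3, C5}) = 0.007 + 0.012 = 0.019.
P(Grade=B | Cohort ∈ {C3, C5}) = 0.019/0.377 = 0.0504.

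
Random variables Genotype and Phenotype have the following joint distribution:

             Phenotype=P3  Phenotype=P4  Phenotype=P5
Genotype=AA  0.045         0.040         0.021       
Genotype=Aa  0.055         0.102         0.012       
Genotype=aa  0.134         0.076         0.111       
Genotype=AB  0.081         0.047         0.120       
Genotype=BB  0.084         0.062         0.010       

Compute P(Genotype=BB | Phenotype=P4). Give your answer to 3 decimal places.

0.190

P(Phenotype=P4) = 0.040 + 0.102 + 0.076 + 0.047 + 0.062 = 0.327.
P(Genotype=BB | Phenotype=P4) = 0.062/0.327 = 0.190.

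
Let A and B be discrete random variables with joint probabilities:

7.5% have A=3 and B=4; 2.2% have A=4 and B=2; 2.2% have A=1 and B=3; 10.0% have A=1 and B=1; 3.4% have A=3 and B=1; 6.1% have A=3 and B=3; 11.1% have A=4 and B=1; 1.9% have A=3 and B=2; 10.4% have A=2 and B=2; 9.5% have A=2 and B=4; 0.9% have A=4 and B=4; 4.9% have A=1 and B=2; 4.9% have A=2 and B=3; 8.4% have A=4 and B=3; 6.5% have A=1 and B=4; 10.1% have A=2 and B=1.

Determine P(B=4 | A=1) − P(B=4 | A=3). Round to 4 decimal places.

-0.1214

P(A=1) = 0.100 + 0.049 + 0.022 + 0.065 = 0.236; P(B=4 | A=1) = 0.065/0.236 = 0.27542.
P(A=3) = 0.034 + 0.019 + 0.061 + 0.075 = 0.189; P(B=4 | A=3) = 0.075/0.189 = 0.39683.
Difference = -0.1214.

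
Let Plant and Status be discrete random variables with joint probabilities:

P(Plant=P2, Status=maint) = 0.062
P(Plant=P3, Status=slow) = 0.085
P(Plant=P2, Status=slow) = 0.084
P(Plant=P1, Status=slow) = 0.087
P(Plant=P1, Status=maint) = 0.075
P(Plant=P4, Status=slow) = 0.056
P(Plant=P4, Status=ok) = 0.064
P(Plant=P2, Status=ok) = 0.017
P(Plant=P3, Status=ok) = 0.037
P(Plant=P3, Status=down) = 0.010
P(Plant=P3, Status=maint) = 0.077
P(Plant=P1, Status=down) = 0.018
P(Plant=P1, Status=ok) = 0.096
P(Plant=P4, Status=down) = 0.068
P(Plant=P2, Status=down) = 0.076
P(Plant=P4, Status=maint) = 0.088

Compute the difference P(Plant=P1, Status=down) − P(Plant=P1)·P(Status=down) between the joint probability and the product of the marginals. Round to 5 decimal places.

-0.02947

P(Plant=P1) = 0.096 + 0.087 + 0.018 + 0.075 = 0.276.
P(Status=down) = 0.018 + 0.076 + 0.010 + 0.068 = 0.172.
P(Plant=P1, Status=down) − P(Plant=P1)P(Status=down) = 0.018 − 0.276×0.172 = -0.02947.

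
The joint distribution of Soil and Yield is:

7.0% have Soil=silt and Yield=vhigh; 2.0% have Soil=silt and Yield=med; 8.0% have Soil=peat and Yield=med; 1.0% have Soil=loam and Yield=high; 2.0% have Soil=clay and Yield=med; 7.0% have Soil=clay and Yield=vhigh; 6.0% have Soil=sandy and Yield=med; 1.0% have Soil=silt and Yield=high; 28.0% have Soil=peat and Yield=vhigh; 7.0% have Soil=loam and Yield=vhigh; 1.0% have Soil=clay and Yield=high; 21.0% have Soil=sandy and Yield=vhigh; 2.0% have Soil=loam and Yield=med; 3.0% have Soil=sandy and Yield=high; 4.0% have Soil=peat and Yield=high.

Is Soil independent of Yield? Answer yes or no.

Every cell satisfies P(Soil,Yield) = P(Soil)·P(Yield). For instance P(Soil=silt) = 0.100, P(Yield=high) = 0.100, and 0.100×0.100 = 0.010 matches the joint entry. So Soil and Yield are independent.

yes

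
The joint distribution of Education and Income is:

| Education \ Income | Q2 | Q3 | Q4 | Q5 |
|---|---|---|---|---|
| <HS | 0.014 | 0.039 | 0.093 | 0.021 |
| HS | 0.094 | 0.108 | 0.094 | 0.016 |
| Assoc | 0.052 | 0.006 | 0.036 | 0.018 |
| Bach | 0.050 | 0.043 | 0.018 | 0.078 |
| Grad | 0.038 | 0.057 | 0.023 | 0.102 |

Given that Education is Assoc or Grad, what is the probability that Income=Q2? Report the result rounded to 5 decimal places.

0.27108

P(Education=Assoc) = 0.052 + 0.006 + 0.036 + 0.018 = 0.112.
P(Education=Grad) = 0.038 + 0.057 + 0.023 + 0.102 = 0.220.
P(Education ∈ {Assoc, Grad}) = 0.112 + 0.220 = 0.332; P(Income=Q2, Education ∈ {Assoc, Grad}) = 0.052 + 0.038 = 0.090.
P(Income=Q2 | Education ∈ {Assoc, Grad}) = 0.090/0.332 = 0.27108.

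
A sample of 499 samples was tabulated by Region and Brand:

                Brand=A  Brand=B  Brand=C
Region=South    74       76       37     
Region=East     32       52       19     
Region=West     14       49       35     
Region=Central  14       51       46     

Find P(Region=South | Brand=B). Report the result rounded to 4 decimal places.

0.3333

Total with Brand=B: 76 + 52 + 49 + 51 = 228.
P(Region=South | Brand=B) = 76/228 = 0.3333.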